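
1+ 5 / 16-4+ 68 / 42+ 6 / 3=313 / 336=0.93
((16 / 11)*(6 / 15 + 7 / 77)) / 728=54 / 55055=0.00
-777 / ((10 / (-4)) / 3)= 4662 / 5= 932.40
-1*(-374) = 374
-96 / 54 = -16 / 9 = -1.78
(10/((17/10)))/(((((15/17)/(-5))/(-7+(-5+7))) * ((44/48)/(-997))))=-1994000/11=-181272.73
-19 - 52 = -71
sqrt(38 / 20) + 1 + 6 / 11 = sqrt(190) / 10 + 17 / 11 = 2.92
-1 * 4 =-4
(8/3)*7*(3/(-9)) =-56/9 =-6.22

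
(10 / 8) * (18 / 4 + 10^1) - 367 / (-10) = 2193 / 40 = 54.82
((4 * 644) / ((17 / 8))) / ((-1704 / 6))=-5152 / 1207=-4.27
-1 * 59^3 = -205379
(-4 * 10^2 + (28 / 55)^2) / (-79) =5.06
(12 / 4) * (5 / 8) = 15 / 8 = 1.88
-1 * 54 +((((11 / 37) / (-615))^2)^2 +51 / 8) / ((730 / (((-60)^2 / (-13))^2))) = 201134218744818548258 / 326679507529922885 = 615.69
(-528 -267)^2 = 632025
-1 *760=-760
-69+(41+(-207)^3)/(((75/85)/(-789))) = 39656437297/5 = 7931287459.40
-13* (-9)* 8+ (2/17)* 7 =15926/17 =936.82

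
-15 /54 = -5 /18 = -0.28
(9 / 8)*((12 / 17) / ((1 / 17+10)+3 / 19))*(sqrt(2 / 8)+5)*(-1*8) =-171 / 50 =-3.42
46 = 46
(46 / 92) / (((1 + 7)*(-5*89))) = -0.00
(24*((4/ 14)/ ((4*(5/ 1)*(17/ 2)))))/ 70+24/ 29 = 500148/ 603925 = 0.83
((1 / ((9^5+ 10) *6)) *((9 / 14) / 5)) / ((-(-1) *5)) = 3 / 41341300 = 0.00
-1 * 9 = -9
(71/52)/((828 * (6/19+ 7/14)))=1349/667368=0.00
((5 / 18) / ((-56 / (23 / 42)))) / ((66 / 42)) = -115 / 66528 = -0.00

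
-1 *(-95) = 95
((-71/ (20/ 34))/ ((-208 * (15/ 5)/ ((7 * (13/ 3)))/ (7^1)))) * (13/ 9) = 768859/ 12960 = 59.33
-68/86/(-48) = 17/1032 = 0.02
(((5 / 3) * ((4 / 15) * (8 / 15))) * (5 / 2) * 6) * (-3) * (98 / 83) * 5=-15680 / 249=-62.97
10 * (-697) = -6970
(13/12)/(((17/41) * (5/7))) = 3731/1020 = 3.66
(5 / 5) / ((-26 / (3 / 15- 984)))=4919 / 130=37.84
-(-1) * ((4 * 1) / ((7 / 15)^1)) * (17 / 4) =36.43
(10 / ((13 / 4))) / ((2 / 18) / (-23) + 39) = 1035 / 13117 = 0.08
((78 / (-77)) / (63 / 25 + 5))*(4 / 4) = -975 / 7238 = -0.13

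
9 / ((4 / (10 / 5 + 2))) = 9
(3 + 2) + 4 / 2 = 7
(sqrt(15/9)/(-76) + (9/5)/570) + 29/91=27823/86450- sqrt(15)/228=0.30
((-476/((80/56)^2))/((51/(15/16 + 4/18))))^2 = 3281112961/116640000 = 28.13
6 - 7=-1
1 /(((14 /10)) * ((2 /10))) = 25 /7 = 3.57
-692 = -692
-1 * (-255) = 255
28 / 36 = 7 / 9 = 0.78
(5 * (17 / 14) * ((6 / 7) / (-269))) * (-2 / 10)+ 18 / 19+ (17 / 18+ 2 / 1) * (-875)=-11609820539 / 4507902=-2575.44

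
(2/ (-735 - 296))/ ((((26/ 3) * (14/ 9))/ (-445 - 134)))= 15633/ 187642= 0.08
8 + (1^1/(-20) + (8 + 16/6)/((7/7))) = 1117/60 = 18.62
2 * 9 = 18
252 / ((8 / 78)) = 2457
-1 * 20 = -20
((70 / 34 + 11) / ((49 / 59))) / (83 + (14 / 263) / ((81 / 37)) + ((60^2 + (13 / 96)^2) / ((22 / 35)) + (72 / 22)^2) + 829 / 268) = 4632718148112384 / 1715959259495045957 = 0.00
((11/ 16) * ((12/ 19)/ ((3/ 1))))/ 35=11/ 2660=0.00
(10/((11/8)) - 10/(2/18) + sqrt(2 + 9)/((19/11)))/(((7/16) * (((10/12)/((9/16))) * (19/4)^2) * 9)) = -0.61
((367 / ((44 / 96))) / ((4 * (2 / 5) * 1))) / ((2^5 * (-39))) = -1835 / 4576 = -0.40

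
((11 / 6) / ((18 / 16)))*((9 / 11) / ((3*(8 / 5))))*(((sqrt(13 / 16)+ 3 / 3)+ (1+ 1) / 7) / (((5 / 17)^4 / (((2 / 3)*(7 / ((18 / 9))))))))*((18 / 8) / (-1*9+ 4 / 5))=-250563 / 8200 - 584647*sqrt(13) / 98400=-51.98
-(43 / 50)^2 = -1849 / 2500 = -0.74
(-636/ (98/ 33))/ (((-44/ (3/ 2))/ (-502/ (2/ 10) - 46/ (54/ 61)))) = -3666169/ 196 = -18704.94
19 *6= 114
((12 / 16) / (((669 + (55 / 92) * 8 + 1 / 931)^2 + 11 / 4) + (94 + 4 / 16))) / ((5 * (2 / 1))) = 1375549707 / 8328154762403720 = 0.00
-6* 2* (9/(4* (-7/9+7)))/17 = -243/952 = -0.26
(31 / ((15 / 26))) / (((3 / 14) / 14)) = 157976 / 45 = 3510.58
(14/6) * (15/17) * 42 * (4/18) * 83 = 81340/51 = 1594.90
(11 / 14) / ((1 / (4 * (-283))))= -6226 / 7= -889.43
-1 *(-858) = 858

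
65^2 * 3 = 12675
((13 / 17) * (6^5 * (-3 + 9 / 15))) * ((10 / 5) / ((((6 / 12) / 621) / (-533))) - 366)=1606496156928 / 85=18899954787.39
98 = 98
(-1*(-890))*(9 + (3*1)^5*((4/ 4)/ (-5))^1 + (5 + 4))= -27234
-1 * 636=-636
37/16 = 2.31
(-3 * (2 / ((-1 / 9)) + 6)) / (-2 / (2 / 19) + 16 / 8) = -2.12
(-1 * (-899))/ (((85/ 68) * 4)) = 899/ 5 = 179.80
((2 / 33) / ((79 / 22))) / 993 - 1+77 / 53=5648396 / 12473073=0.45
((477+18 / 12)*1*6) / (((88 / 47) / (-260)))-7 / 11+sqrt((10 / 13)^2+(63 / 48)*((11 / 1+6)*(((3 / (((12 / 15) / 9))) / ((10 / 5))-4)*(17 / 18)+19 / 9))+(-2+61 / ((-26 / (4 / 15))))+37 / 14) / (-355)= -8770919 / 22-sqrt(152171237715) / 7753200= -398678.19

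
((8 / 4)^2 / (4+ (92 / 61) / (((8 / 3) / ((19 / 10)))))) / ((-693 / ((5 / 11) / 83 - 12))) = 53440880 / 3917101419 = 0.01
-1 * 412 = -412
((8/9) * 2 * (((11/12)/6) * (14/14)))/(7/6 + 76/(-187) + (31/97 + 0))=798116/3173121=0.25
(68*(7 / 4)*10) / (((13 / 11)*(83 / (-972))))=-12723480 / 1079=-11791.92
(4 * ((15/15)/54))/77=2/2079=0.00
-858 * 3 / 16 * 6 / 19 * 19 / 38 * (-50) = 96525 / 76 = 1270.07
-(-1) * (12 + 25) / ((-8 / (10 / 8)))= -185 / 32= -5.78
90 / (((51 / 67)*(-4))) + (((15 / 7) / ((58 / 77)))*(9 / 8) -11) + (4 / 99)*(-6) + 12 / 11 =-36.51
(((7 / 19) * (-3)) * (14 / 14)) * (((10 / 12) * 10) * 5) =-875 / 19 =-46.05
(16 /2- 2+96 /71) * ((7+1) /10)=2088 /355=5.88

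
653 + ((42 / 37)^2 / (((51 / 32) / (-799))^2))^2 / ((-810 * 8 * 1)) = -16184678.01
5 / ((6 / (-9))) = -15 / 2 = -7.50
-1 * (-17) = 17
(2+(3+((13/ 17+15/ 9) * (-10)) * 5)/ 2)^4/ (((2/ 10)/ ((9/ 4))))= 5827919570706005/ 48108096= 121142178.87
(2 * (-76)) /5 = -152 /5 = -30.40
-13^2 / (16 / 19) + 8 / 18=-28835 / 144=-200.24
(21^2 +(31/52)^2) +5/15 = 3582979/8112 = 441.69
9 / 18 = 1 / 2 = 0.50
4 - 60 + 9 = -47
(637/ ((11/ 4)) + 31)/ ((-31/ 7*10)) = -20223/ 3410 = -5.93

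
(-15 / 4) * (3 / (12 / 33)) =-495 / 16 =-30.94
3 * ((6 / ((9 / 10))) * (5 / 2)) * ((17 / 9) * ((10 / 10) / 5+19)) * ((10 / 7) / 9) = 54400 / 189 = 287.83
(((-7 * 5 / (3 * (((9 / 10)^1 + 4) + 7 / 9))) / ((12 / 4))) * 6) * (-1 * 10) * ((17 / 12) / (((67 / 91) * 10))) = 38675 / 4891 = 7.91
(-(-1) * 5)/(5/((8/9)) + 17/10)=200/293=0.68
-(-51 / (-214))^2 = -2601 / 45796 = -0.06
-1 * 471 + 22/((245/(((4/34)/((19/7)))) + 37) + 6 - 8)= -5357581/11375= -471.00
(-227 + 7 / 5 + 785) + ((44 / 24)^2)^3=139354637 / 233280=597.37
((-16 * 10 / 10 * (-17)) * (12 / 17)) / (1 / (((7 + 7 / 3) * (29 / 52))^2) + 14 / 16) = 63297024 / 300631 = 210.55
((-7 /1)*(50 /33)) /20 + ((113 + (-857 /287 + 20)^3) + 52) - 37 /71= 563746707449971 /110776585458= 5089.04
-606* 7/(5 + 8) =-4242/13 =-326.31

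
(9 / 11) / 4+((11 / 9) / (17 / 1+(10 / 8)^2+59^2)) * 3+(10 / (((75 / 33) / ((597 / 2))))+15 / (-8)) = 96951005059 / 73910760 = 1311.73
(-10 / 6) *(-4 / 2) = 10 / 3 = 3.33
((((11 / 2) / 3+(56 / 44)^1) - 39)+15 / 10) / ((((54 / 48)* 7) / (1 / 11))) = -9080 / 22869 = -0.40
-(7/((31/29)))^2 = -41209/961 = -42.88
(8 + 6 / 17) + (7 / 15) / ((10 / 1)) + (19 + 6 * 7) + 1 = 179519 / 2550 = 70.40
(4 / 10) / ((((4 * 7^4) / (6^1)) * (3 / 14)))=2 / 1715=0.00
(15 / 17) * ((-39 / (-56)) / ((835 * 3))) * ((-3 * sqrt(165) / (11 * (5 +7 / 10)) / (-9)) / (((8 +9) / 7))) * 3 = 65 * sqrt(165) / 40347868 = 0.00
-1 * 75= -75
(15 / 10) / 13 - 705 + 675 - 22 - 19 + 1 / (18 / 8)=-70.44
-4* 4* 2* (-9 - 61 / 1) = 2240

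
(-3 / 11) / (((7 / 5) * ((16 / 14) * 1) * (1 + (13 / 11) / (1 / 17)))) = -15 / 1856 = -0.01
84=84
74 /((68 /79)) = 2923 /34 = 85.97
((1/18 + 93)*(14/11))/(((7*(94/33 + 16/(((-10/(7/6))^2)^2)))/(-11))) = -65.27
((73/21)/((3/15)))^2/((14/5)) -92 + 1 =16.89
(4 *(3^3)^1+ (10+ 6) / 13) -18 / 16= 108.11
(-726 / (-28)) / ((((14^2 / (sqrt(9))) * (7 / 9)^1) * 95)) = 9801 / 1824760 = 0.01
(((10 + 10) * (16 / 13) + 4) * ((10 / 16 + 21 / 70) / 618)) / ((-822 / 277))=-0.01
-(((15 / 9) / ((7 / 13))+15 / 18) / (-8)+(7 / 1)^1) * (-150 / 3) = 18225 / 56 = 325.45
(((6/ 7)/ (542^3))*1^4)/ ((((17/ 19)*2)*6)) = 19/ 37894380944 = 0.00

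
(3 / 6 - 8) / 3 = -5 / 2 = -2.50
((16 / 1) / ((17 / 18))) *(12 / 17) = 3456 / 289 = 11.96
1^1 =1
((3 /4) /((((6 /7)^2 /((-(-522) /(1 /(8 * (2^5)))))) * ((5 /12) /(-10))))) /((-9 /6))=2182656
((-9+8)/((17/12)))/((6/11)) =-22/17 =-1.29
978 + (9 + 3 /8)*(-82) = 837 /4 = 209.25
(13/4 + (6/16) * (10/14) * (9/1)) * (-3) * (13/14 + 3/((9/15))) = -78933/784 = -100.68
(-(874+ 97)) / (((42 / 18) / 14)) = -5826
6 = 6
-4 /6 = -2 /3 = -0.67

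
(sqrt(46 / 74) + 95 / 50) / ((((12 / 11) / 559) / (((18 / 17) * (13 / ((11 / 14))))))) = 152607 * sqrt(851) / 629 + 2899533 / 170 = 24133.72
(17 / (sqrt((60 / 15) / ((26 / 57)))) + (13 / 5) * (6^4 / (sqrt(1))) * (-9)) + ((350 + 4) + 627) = -146727 / 5 + 17 * sqrt(1482) / 114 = -29339.66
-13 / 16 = -0.81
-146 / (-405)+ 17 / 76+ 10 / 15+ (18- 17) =69281 / 30780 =2.25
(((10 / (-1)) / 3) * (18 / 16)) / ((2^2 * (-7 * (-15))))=-1 / 112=-0.01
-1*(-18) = 18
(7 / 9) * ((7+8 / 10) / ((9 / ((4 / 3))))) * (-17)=-6188 / 405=-15.28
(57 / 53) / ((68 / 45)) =2565 / 3604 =0.71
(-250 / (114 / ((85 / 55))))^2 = 4515625 / 393129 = 11.49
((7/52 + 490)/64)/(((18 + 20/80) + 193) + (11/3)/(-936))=688149/18981728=0.04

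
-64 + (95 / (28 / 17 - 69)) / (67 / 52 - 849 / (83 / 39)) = -25151394348 / 393012319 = -64.00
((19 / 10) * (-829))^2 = 2480940.01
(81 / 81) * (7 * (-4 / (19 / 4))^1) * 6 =-672 / 19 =-35.37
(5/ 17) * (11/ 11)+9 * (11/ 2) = 1693/ 34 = 49.79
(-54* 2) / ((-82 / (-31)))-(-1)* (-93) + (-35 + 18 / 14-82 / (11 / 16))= -905479 / 3157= -286.82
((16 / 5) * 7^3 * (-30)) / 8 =-4116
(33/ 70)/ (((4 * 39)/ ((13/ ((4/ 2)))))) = 11/ 560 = 0.02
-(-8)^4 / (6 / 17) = -34816 / 3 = -11605.33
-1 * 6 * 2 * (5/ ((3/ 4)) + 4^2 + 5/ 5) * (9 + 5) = -3976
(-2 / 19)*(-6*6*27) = 1944 / 19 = 102.32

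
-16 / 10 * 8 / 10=-32 / 25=-1.28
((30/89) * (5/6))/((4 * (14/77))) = 275/712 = 0.39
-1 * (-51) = 51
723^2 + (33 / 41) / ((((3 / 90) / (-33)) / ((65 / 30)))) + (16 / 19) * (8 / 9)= 3652754032 / 7011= 521003.29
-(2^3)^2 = -64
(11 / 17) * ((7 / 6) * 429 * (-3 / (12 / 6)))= -33033 / 68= -485.78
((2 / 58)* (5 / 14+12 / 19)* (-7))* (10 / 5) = -0.48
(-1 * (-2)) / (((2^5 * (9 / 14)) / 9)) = 7 / 8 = 0.88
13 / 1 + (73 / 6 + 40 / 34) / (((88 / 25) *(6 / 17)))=75209 / 3168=23.74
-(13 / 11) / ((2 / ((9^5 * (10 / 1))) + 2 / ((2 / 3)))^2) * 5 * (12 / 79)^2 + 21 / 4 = 8810687604439047 / 1683082802927878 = 5.23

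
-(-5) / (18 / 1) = 5 / 18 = 0.28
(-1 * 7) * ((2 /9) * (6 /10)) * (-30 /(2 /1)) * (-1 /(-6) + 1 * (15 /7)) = 32.33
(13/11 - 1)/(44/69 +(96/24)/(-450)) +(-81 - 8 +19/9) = -13948879/161073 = -86.60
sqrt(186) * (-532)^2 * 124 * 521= 18284482496 * sqrt(186)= 249367094515.81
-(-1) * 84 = 84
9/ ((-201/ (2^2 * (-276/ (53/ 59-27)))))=-48852/ 25795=-1.89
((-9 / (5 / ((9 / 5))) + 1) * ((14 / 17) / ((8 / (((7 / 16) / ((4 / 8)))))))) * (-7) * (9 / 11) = 21609 / 18700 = 1.16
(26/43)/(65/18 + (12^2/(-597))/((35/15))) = 651924/3781979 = 0.17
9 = 9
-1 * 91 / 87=-1.05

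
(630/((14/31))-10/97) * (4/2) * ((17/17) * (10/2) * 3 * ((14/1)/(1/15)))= 852421500/97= 8787850.52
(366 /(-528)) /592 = -61 /52096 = -0.00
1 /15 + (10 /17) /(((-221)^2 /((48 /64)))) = 1660819 /24908910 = 0.07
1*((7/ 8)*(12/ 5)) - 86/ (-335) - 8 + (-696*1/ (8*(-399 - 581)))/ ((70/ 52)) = -3204319/ 574525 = -5.58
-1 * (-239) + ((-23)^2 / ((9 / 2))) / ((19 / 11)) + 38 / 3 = 319.73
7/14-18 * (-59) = 2125/2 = 1062.50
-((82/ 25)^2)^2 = -45212176/ 390625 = -115.74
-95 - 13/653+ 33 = -40499/653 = -62.02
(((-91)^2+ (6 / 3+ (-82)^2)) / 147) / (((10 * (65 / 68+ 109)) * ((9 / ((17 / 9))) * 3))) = 0.01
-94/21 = -4.48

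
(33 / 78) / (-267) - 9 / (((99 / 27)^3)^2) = -65033633 / 12298176462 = -0.01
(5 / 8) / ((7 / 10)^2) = 125 / 98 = 1.28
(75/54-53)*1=-929/18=-51.61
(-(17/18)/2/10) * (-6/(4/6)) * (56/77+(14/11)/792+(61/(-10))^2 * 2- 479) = -747649579/4356000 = -171.64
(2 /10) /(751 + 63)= 1 /4070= 0.00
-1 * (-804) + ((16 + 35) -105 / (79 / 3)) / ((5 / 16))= 377004 / 395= 954.44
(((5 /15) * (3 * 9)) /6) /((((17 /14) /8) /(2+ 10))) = 2016 /17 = 118.59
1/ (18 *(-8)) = -1/ 144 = -0.01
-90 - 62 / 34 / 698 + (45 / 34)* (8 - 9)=-541838 / 5933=-91.33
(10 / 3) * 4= 40 / 3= 13.33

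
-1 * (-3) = 3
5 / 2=2.50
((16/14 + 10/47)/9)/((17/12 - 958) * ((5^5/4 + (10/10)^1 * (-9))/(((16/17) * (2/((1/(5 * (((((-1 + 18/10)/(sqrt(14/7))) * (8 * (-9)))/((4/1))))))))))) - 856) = 259408105832448/118072506050768468633 + 1651798058446848 * sqrt(2)/118072506050768468633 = 0.00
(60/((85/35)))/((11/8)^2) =26880/2057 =13.07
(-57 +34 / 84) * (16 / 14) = -9508 / 147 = -64.68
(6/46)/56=3/1288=0.00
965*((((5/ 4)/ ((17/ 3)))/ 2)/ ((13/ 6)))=49.12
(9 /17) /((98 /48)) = 216 /833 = 0.26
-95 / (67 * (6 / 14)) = -665 / 201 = -3.31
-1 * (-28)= 28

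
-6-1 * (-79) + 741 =814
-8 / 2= -4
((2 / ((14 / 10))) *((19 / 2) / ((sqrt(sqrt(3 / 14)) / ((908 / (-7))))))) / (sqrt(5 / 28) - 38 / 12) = 258780 *2^(1 / 4) *21^(3 / 4) *sqrt(5) / 60809 + 1638940 *14^(1 / 4) *3^(3 / 4) / 8687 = 942.90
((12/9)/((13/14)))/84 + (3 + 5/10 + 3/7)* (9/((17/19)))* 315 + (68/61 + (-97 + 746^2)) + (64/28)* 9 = 966317415005/1698606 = 568888.50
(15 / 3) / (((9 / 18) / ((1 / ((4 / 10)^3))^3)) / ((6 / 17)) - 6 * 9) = -0.09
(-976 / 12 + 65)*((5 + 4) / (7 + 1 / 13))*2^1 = -1911 / 46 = -41.54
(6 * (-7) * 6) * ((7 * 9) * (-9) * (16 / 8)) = 285768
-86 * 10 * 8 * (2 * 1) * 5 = -68800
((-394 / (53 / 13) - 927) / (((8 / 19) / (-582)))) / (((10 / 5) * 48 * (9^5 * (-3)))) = -99988279 / 1201765248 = -0.08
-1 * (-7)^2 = -49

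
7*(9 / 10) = 63 / 10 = 6.30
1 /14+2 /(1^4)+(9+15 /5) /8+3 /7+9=13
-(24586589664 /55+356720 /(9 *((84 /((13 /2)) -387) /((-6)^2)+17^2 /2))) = -1543129147300832 /3451965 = -447029198.53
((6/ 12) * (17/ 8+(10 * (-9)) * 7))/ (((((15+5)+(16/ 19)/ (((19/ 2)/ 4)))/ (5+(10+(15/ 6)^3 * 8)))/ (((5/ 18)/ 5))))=-63465605/ 529056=-119.96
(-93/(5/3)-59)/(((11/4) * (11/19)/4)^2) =-724.63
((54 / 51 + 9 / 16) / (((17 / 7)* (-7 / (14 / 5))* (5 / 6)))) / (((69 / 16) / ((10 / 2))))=-12348 / 33235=-0.37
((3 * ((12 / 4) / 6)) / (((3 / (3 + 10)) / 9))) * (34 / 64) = 1989 / 64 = 31.08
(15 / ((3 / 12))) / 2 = 30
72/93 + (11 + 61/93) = 1156/93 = 12.43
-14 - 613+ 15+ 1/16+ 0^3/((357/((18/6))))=-9791/16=-611.94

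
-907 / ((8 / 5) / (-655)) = 2970425 / 8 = 371303.12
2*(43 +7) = 100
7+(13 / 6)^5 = 425725 / 7776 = 54.75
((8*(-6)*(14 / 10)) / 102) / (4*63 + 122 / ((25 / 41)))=-140 / 96067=-0.00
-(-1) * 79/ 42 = 79/ 42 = 1.88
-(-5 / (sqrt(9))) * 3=5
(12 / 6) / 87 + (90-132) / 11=-3632 / 957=-3.80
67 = 67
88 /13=6.77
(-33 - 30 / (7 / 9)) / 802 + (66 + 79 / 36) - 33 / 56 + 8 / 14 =13760725 / 202104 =68.09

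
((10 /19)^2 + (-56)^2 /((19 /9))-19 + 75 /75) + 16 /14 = 3711894 /2527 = 1468.89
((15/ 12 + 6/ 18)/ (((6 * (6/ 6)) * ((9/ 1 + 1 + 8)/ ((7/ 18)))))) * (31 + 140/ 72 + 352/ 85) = 7546553/ 35691840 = 0.21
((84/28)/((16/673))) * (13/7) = 26247/112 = 234.35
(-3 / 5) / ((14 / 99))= -297 / 70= -4.24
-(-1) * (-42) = -42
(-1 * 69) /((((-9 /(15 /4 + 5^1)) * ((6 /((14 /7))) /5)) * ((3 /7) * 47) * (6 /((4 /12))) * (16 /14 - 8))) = -197225 /4385664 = -0.04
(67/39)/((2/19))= 1273/78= 16.32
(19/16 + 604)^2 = 93760489/256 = 366251.91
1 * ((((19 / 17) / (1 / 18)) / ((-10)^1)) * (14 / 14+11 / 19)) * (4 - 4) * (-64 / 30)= 0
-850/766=-425/383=-1.11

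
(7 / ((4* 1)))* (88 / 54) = 77 / 27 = 2.85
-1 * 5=-5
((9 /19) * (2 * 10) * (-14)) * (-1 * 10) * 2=50400 /19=2652.63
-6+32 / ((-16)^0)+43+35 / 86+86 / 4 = 3909 / 43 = 90.91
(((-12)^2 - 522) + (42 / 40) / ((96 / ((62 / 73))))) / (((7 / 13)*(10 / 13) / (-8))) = 213178121 / 29200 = 7300.62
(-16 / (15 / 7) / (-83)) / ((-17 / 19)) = -2128 / 21165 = -0.10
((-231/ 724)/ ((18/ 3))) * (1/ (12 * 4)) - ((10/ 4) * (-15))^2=-97740077/ 69504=-1406.25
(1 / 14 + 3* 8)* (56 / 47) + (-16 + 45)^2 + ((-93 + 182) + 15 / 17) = 766691 / 799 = 959.56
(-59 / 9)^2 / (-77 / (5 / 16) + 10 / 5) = -17405 / 98982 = -0.18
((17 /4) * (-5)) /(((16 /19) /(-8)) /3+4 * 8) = -4845 /7288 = -0.66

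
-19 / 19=-1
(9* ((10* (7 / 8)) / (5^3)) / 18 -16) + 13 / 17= -51681 / 3400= -15.20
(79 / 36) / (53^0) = 2.19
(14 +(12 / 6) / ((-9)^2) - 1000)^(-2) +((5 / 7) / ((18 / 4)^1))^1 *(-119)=-18.89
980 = 980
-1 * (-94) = 94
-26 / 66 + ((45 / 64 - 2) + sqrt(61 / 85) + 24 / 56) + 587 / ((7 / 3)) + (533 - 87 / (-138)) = sqrt(5185) / 85 + 38080651 / 48576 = 784.79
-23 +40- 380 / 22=-3 / 11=-0.27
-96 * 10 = -960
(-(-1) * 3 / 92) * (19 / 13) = 57 / 1196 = 0.05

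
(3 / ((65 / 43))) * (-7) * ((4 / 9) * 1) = -1204 / 195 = -6.17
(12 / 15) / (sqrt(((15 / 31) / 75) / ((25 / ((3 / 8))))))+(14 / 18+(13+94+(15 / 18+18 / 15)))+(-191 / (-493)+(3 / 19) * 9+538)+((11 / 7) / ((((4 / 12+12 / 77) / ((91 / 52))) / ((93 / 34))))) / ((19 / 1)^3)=8 * sqrt(930) / 3+89361258545237 / 137558891160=730.94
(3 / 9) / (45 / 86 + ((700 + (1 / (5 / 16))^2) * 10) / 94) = 20210 / 4612773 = 0.00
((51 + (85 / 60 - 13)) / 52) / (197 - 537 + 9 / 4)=-473 / 210756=-0.00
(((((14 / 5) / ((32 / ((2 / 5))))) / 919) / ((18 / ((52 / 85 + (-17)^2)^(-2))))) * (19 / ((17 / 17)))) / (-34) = -0.00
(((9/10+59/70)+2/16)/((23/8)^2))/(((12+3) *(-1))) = -0.02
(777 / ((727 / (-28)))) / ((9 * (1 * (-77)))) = 1036 / 23991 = 0.04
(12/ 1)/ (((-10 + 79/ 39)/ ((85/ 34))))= -1170/ 311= -3.76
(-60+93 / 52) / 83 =-3027 / 4316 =-0.70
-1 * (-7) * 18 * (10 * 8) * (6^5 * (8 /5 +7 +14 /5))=893555712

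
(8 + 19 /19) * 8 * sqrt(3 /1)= 72 * sqrt(3)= 124.71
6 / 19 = 0.32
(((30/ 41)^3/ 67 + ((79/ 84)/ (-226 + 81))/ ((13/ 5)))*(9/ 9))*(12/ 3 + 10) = 490237147/ 10445253234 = 0.05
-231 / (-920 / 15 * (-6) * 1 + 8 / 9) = -2079 / 3320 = -0.63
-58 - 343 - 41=-442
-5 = -5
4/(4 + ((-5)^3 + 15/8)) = -32/953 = -0.03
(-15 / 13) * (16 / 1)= -240 / 13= -18.46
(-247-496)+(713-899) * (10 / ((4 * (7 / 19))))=-14036 / 7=-2005.14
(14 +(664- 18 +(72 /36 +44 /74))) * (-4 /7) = -378.63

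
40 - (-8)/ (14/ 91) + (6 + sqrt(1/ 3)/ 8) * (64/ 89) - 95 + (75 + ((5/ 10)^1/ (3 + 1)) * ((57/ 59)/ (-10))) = 8 * sqrt(3)/ 267 + 32053167/ 420080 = 76.35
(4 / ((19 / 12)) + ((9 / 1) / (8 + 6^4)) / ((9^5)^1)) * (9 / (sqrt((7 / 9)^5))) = 410666131 * sqrt(7) / 25494504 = 42.62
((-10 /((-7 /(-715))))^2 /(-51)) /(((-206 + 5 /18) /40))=12269400000 /3084599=3977.63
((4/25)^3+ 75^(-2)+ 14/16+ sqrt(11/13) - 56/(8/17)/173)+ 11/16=342116693/389250000+ sqrt(143)/13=1.80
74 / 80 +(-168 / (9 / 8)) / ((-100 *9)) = 5891 / 5400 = 1.09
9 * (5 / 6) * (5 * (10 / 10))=75 / 2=37.50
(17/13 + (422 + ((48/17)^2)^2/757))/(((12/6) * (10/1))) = 347998369099/16438603220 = 21.17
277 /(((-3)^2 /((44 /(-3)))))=-12188 /27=-451.41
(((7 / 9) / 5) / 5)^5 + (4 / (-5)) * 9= -4151882795693 / 576650390625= -7.20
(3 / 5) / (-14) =-3 / 70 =-0.04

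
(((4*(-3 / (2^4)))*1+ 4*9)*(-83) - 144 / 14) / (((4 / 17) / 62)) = -43324143 / 56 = -773645.41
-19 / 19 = -1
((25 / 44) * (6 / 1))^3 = 421875 / 10648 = 39.62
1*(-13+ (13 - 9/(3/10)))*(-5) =150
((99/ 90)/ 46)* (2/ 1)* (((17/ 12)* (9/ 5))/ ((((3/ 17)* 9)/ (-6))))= -3179/ 6900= -0.46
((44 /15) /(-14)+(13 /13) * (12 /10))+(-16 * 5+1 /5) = -1655 /21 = -78.81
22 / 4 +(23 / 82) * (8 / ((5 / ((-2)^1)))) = 1887 / 410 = 4.60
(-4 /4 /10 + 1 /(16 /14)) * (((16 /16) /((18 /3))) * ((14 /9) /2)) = 217 /2160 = 0.10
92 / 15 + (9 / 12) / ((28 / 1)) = 10349 / 1680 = 6.16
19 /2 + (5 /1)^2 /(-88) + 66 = 6619 /88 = 75.22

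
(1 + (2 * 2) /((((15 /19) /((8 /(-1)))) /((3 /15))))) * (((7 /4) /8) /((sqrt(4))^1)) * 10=-7.77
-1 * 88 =-88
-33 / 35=-0.94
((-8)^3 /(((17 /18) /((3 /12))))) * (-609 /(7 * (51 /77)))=5144832 /289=17802.19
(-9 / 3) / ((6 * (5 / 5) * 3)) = -1 / 6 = -0.17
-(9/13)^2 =-81/169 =-0.48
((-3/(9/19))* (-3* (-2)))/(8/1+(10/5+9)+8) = -38/27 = -1.41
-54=-54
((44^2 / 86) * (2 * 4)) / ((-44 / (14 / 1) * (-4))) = 616 / 43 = 14.33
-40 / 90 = -4 / 9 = -0.44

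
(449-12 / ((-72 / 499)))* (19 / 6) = 60667 / 36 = 1685.19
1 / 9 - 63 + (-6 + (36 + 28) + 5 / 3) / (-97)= -55439 / 873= -63.50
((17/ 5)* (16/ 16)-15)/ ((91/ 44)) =-2552/ 455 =-5.61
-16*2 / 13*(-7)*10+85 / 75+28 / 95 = 643691 / 3705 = 173.74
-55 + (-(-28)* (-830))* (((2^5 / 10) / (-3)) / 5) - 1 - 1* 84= 72268 / 15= 4817.87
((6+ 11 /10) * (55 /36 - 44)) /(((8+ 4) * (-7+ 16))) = -108559 /38880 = -2.79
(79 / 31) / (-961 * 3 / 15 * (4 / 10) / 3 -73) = -5925 / 229307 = -0.03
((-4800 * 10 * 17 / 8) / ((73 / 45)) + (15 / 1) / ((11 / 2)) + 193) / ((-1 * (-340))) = -50332831 / 273020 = -184.36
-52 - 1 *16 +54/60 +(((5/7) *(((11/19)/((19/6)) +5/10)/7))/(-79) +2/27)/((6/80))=-74847138481/1131919110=-66.12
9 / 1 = 9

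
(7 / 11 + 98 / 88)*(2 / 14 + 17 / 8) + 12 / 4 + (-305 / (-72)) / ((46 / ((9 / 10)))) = 2595 / 368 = 7.05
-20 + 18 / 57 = -374 / 19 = -19.68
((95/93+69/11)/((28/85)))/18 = 45305/36828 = 1.23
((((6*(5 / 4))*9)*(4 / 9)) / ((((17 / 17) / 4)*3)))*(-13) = -520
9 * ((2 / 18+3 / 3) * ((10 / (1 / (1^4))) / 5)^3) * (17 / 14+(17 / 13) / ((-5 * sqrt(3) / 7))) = 680 / 7 - 1904 * sqrt(3) / 39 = 12.58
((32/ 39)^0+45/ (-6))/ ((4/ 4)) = -13/ 2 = -6.50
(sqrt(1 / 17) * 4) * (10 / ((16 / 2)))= 5 * sqrt(17) / 17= 1.21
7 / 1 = 7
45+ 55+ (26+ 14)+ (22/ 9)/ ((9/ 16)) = 11692/ 81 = 144.35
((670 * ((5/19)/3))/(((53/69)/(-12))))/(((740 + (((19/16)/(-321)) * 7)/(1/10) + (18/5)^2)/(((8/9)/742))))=-26381920000/18053479884979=-0.00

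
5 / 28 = 0.18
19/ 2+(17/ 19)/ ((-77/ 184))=21541/ 2926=7.36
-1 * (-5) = 5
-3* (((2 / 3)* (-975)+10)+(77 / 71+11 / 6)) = 271397 / 142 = 1911.25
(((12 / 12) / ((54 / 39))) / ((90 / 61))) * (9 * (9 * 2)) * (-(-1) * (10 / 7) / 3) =793 / 21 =37.76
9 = 9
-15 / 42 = -5 / 14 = -0.36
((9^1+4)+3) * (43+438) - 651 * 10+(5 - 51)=1140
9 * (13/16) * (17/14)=1989/224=8.88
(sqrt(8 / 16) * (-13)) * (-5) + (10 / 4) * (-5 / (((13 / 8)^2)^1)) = -800 / 169 + 65 * sqrt(2) / 2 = 41.23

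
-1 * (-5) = 5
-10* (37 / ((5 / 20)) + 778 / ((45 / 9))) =-3036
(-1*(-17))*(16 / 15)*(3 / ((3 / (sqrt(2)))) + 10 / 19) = 544 / 57 + 272*sqrt(2) / 15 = 35.19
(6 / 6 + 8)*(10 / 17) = 90 / 17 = 5.29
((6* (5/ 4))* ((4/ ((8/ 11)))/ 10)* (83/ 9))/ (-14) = -913/ 336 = -2.72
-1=-1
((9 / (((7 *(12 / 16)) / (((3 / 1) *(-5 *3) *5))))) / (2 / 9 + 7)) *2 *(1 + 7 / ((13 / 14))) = -1078920 / 1183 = -912.02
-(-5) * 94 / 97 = 470 / 97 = 4.85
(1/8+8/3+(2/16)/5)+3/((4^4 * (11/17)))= 119741/42240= 2.83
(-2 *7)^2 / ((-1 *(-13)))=196 / 13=15.08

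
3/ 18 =1/ 6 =0.17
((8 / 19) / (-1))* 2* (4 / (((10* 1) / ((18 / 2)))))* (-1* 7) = 2016 / 95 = 21.22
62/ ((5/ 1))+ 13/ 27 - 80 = -9061/ 135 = -67.12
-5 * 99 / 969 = -165 / 323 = -0.51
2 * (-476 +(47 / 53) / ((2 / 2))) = -50362 / 53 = -950.23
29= 29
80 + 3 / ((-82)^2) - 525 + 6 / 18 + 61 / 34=-151871473 / 342924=-442.87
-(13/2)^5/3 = -371293/96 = -3867.64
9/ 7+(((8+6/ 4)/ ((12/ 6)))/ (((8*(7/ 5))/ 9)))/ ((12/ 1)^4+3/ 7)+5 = 13625615/ 2167648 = 6.29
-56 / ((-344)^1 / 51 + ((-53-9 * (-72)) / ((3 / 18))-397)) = -0.02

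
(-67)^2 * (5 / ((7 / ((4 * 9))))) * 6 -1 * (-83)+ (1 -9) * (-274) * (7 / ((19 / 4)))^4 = 641318844685 / 912247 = 703010.09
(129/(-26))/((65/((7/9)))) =-301/5070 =-0.06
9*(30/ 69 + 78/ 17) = 17676/ 391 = 45.21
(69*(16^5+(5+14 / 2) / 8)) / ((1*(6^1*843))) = 48234565 / 3372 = 14304.44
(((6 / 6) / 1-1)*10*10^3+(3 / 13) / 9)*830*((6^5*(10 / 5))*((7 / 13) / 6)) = 5019840 / 169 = 29703.20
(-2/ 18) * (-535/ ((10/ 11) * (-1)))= -1177/ 18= -65.39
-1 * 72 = -72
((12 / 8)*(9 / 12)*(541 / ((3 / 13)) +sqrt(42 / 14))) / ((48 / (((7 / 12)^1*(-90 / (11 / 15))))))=-11076975 / 2816 - 4725*sqrt(3) / 2816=-3936.49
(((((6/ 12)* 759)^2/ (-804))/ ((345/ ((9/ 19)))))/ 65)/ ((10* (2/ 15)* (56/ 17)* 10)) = -1277397/ 14827904000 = -0.00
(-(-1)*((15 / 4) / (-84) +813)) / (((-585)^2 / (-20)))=-91051 / 1916460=-0.05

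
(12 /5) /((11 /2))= 24 /55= 0.44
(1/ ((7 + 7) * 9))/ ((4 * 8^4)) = 1/ 2064384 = 0.00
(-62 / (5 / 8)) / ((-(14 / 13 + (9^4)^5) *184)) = 806 / 18175709861290108559105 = 0.00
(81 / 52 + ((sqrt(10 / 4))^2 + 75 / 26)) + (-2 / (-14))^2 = 17741 / 2548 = 6.96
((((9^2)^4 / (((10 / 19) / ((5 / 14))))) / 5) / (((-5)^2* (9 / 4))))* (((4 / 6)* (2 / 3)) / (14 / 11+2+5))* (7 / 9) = 49364964 / 11375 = 4339.78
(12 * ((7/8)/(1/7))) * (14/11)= 1029/11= 93.55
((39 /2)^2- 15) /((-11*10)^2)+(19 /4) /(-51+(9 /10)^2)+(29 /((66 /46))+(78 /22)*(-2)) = 1057247453 /80973200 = 13.06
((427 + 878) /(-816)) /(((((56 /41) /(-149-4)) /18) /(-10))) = -32246.32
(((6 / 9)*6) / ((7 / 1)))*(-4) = -16 / 7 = -2.29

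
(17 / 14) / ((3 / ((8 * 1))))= 68 / 21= 3.24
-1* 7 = -7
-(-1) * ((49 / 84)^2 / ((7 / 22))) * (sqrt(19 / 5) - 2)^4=234157 / 1800 - 1001 * sqrt(95) / 75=0.00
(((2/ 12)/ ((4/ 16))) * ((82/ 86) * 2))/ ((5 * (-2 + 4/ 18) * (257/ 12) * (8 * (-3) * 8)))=0.00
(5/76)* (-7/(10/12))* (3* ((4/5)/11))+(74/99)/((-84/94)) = -189019/197505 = -0.96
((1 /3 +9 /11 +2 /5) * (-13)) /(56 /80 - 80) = 512 /2013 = 0.25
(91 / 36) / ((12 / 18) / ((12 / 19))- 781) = -91 / 28078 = -0.00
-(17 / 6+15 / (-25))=-67 / 30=-2.23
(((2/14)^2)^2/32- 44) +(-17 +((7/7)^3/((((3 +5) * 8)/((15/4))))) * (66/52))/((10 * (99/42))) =-117915858439/2636874240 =-44.72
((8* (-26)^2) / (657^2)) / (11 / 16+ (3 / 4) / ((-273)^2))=716538368 / 39319914591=0.02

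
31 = 31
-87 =-87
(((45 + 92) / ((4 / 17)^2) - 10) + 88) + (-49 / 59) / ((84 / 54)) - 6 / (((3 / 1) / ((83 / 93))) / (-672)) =109784261 / 29264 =3751.51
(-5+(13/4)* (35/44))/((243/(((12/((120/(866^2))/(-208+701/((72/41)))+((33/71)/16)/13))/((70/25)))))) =-2024755722986750/106275785223069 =-19.05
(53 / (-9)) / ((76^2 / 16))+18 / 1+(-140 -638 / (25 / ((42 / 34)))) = -212013277 / 1380825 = -153.54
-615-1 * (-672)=57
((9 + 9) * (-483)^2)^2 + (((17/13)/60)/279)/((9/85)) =6907244738755115953/391716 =17633297436804.00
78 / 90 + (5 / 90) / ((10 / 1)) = 157 / 180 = 0.87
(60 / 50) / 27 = 2 / 45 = 0.04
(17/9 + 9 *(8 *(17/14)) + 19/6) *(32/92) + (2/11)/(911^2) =425527057070/13228110819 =32.17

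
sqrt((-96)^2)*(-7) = -672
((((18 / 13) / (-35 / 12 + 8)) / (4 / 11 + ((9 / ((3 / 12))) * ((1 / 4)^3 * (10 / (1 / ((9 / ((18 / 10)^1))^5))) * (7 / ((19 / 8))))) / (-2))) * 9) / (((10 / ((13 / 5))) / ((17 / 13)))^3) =-499033062 / 134165352953125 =-0.00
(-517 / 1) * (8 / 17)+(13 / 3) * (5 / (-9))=-112777 / 459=-245.70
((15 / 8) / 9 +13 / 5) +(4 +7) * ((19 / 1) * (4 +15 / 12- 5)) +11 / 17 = 113639 / 2040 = 55.71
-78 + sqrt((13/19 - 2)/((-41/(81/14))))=-78 + 45*sqrt(10906)/10906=-77.57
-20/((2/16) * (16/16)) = -160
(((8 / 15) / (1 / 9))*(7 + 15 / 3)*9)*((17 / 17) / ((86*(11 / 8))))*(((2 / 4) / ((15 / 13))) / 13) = 1728 / 11825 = 0.15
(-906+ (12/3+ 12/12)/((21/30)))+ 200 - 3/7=-4895/7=-699.29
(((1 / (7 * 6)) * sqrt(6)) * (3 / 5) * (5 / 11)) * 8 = 4 * sqrt(6) / 77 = 0.13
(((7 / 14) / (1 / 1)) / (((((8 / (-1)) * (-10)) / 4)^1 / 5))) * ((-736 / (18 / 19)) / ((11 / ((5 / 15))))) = -874 / 297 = -2.94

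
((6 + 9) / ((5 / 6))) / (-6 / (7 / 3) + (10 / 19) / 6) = -7182 / 991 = -7.25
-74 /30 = -37 /15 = -2.47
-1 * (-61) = 61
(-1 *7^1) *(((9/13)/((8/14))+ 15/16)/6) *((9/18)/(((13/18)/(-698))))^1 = 3276063/2704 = 1211.56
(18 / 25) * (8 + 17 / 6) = 39 / 5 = 7.80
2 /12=1 /6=0.17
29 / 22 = 1.32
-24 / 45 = -8 / 15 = -0.53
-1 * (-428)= 428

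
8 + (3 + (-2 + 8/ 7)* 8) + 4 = 57/ 7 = 8.14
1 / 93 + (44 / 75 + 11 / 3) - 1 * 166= -376036 / 2325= -161.74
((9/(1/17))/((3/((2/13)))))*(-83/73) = -8466/949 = -8.92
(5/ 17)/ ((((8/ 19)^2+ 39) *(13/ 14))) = 25270/ 3125603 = 0.01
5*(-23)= -115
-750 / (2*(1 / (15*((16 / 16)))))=-5625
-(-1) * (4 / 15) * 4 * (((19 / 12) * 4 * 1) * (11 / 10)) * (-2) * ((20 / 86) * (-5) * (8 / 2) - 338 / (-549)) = 318569504 / 5311575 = 59.98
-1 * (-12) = 12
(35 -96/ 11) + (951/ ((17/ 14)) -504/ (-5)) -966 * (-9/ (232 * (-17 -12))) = 2858978767/ 3145340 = 908.96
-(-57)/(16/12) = 171/4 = 42.75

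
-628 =-628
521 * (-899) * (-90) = 42154110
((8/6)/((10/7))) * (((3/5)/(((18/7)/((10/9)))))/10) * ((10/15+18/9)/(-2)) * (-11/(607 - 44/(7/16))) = 15092/21535875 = 0.00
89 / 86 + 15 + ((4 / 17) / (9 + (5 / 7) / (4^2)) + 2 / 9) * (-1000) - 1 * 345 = -7693557799 / 13329054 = -577.20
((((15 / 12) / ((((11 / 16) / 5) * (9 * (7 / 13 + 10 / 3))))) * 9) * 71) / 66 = 46150 / 18271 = 2.53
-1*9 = -9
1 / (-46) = -1 / 46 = -0.02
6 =6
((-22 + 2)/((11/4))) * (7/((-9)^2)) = -560/891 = -0.63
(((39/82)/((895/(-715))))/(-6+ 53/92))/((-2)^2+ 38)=42757/25635127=0.00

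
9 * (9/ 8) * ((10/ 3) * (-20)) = -675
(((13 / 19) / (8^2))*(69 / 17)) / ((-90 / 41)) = -12259 / 620160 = -0.02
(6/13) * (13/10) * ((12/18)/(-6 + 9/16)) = -32/435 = -0.07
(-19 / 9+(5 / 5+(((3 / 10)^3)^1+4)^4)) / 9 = 2356840695134969 / 81000000000000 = 29.10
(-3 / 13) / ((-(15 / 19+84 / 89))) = 1691 / 12701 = 0.13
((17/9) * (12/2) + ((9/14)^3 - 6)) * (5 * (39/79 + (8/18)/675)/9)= 10934674931/7111336680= 1.54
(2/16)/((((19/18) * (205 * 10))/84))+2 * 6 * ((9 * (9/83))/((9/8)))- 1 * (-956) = 3124273087/3232850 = 966.41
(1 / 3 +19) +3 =67 / 3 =22.33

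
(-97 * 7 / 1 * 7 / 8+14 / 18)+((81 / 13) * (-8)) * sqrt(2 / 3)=-42721 / 72 - 216 * sqrt(6) / 13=-634.05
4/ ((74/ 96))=192/ 37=5.19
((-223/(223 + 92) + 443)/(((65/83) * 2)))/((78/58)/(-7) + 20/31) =5197894837/8339175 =623.31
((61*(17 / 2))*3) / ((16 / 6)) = 9333 / 16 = 583.31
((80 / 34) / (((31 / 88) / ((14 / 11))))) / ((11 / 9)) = 40320 / 5797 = 6.96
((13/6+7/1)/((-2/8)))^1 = -110/3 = -36.67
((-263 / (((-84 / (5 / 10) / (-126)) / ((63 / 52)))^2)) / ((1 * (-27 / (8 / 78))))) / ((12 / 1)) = 38661 / 562432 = 0.07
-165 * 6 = -990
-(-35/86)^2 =-1225/7396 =-0.17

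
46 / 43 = 1.07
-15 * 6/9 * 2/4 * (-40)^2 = -8000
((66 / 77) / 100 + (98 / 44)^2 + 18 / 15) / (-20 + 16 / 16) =-522541 / 1609300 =-0.32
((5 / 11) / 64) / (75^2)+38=30096001 / 792000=38.00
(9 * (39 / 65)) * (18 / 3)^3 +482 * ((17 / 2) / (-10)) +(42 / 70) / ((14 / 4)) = 52981 / 70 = 756.87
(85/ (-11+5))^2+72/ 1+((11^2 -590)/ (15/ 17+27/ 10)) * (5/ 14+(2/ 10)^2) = 8064403/ 36540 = 220.70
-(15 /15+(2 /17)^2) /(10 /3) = -879 /2890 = -0.30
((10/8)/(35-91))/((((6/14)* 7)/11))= -55/672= -0.08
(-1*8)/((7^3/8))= -64/343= -0.19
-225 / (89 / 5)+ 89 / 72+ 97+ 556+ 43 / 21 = 28871263 / 44856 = 643.64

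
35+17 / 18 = 647 / 18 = 35.94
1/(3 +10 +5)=0.06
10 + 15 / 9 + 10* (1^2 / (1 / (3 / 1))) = 125 / 3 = 41.67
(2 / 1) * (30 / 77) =60 / 77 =0.78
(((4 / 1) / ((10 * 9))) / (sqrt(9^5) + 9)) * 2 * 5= 1 / 567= 0.00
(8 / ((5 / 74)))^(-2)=25 / 350464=0.00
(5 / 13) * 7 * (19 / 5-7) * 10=-1120 / 13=-86.15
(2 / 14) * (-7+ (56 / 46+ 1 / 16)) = -2105 / 2576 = -0.82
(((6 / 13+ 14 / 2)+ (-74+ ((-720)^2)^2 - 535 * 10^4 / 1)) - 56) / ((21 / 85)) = 42421456702085 / 39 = 1087729659027.82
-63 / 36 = -7 / 4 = -1.75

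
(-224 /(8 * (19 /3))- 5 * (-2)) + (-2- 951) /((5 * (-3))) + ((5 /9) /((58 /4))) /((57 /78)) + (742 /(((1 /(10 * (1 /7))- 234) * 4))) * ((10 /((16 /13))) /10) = 63417311567 /925547760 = 68.52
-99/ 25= -3.96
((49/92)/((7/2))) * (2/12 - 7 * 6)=-1757/276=-6.37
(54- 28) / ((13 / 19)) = 38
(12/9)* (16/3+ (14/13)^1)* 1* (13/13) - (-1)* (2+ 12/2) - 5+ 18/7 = 11563/819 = 14.12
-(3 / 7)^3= -27 / 343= -0.08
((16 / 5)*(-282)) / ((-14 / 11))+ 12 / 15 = 709.83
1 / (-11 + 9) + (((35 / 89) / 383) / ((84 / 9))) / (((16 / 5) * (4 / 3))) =-4362911 / 8726272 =-0.50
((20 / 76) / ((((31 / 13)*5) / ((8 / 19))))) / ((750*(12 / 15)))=13 / 839325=0.00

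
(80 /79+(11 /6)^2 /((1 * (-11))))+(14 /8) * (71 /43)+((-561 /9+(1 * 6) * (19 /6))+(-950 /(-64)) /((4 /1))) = -140981185 /3913344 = -36.03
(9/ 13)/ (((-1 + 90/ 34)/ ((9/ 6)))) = 459/ 728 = 0.63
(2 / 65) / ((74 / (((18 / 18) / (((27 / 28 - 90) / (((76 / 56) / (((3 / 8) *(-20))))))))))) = 76 / 89934975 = 0.00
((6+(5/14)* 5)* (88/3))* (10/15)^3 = 38368/567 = 67.67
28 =28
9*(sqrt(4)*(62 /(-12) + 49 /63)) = -79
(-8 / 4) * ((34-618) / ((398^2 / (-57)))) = -16644 / 39601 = -0.42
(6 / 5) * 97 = 582 / 5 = 116.40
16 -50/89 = 1374/89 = 15.44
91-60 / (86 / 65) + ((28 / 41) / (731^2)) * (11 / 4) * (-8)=1000161625 / 21908801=45.65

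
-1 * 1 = -1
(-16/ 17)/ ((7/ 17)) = -16/ 7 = -2.29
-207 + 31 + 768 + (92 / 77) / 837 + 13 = 38991737 / 64449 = 605.00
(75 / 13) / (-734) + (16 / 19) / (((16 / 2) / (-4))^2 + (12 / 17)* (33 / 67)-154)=-208395179 / 15451484646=-0.01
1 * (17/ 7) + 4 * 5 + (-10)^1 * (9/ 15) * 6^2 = -1355/ 7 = -193.57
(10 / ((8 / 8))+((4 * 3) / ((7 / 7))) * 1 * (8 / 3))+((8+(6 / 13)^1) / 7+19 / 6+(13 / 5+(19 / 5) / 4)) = 272593 / 5460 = 49.93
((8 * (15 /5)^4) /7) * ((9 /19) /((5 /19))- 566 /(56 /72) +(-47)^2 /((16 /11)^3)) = -94025367 /125440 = -749.56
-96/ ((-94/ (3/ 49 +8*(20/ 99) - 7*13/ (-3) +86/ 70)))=33.95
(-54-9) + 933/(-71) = -5406/71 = -76.14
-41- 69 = -110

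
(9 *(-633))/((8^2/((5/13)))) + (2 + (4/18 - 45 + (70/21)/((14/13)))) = -73.92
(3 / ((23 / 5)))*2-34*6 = -4662 / 23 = -202.70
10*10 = 100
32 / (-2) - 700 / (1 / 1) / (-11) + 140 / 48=6673 / 132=50.55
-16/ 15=-1.07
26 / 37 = 0.70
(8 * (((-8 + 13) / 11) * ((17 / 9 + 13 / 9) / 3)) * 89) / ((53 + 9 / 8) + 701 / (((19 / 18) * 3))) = 216448 / 165825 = 1.31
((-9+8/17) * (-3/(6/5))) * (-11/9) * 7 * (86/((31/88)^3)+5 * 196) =-2450766960950/4558023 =-537682.01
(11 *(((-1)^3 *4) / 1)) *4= -176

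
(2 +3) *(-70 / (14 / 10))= -250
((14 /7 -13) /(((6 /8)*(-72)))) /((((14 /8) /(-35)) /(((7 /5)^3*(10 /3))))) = -15092 /405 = -37.26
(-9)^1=-9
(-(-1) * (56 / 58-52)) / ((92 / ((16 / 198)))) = -2960 / 66033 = -0.04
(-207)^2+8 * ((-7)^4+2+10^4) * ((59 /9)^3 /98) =11719872077 /35721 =328094.74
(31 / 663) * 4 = 124 / 663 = 0.19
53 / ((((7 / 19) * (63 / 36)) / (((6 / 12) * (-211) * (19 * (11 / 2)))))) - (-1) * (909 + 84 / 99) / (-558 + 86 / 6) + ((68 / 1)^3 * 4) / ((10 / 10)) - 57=44130000543 / 125587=351389.88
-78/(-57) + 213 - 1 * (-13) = 4320/19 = 227.37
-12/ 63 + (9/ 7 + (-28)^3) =-460969/ 21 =-21950.90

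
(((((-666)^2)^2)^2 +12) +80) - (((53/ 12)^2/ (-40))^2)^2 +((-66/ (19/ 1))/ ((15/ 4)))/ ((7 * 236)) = 334339292927839393035618880431714221666233/ 8637609903390720000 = 38707385106219428618587.94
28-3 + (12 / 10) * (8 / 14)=899 / 35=25.69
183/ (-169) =-183/ 169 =-1.08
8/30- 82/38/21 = 109/665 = 0.16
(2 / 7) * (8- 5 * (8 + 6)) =-124 / 7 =-17.71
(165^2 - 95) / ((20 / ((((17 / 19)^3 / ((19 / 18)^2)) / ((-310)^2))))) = 1079646489 / 118976556950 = 0.01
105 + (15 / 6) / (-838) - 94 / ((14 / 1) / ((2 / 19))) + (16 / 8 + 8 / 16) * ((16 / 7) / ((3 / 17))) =91395313 / 668724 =136.67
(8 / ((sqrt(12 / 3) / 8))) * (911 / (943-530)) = 29152 / 413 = 70.59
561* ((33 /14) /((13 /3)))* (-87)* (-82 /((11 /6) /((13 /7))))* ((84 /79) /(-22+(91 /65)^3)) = -5589243000 /45899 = -121772.65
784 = 784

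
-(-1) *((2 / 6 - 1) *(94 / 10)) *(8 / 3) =-752 / 45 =-16.71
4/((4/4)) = 4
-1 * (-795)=795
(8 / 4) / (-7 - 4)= -2 / 11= -0.18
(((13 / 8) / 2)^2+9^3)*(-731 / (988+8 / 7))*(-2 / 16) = 955819781 / 14180352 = 67.40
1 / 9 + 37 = 334 / 9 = 37.11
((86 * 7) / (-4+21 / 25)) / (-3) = 15050 / 237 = 63.50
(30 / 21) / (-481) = -10 / 3367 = -0.00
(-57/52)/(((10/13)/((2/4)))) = -57/80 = -0.71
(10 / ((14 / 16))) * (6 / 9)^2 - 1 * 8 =-184 / 63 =-2.92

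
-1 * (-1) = 1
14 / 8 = 7 / 4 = 1.75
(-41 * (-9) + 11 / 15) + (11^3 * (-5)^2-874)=491561 / 15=32770.73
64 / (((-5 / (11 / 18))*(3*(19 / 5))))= -352 / 513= -0.69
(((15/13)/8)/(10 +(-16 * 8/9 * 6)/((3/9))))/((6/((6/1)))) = -0.00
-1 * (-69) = 69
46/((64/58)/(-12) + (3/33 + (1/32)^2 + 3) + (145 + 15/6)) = 45078528/147485117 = 0.31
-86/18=-43/9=-4.78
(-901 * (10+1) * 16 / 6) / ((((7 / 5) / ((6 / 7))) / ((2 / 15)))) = -317152 / 147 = -2157.50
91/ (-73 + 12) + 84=5033/ 61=82.51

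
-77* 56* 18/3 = -25872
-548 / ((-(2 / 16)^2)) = 35072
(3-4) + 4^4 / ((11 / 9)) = 2293 / 11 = 208.45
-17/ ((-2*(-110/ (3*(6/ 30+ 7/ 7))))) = -0.28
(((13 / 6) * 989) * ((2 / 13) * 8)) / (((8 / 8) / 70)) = 553840 / 3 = 184613.33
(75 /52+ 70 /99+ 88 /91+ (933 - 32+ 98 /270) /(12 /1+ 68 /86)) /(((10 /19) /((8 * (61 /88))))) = 1152524213831 /1486485000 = 775.34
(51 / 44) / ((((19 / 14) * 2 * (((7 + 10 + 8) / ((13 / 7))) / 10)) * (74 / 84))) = 13923 / 38665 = 0.36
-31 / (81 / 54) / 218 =-31 / 327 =-0.09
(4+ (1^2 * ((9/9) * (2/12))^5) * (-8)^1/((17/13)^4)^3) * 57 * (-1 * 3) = -43039027245019577453/62923201620814188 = -683.99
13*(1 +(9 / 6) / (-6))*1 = 39 / 4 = 9.75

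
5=5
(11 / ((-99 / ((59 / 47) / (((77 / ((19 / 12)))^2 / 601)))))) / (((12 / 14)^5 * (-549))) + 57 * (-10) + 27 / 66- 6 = -575.59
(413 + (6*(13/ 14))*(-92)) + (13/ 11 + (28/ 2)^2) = 7516/ 77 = 97.61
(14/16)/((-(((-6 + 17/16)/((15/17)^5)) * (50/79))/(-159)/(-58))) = 1960827750/1419857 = 1381.00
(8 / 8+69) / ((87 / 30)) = 700 / 29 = 24.14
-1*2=-2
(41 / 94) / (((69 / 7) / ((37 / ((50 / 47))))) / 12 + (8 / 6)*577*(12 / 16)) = 10619 / 14048217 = 0.00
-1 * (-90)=90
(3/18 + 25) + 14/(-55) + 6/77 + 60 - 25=59.99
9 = 9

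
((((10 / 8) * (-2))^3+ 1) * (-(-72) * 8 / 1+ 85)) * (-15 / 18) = 128895 / 16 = 8055.94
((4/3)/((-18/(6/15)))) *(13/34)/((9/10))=-52/4131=-0.01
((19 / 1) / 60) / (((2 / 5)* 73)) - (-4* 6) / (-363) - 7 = -1495661 / 211992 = -7.06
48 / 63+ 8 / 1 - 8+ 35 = 751 / 21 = 35.76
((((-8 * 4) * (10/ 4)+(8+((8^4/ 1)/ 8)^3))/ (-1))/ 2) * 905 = -60733489340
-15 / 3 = -5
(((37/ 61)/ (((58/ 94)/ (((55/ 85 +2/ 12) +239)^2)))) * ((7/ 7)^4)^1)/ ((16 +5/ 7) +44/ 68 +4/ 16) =119403264953/ 37195371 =3210.16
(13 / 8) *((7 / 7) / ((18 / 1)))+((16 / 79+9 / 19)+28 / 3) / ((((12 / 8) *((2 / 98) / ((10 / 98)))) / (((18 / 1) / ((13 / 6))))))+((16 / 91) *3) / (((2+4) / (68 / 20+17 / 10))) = 27313122191 / 98345520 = 277.73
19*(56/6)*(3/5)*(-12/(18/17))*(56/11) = -1012928/165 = -6138.96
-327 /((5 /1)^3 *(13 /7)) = -2289 /1625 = -1.41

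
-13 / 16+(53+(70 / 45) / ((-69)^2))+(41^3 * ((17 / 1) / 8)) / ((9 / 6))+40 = 67002310223 / 685584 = 97730.27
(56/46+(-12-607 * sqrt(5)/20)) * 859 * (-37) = 7882184/23+19292281 * sqrt(5)/20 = 2499646.24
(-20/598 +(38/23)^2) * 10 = 185420/6877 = 26.96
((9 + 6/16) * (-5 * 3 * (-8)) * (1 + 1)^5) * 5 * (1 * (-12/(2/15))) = -16200000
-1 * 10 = -10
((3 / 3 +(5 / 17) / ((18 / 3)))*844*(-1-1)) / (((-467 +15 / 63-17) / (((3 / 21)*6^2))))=3251088 / 172703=18.82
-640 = -640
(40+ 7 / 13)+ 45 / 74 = 39583 / 962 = 41.15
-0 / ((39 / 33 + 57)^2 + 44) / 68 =0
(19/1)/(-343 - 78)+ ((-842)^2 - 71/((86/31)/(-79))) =25741952009/36206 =710985.80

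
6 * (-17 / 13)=-102 / 13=-7.85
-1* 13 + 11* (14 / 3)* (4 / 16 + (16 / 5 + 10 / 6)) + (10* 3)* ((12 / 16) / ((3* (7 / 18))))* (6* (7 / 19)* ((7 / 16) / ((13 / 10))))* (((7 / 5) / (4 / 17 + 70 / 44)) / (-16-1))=1890359747 / 7591545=249.01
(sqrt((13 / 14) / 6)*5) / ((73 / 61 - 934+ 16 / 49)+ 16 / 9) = -6405*sqrt(273) / 50073466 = -0.00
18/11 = 1.64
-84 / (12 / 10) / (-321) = 70 / 321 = 0.22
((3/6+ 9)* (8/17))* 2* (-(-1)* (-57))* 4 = -34656/17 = -2038.59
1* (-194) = -194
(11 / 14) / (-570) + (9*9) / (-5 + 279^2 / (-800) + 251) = 9049043 / 16654260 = 0.54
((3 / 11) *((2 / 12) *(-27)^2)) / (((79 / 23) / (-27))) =-452709 / 1738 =-260.48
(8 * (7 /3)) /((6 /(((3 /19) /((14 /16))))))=32 /57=0.56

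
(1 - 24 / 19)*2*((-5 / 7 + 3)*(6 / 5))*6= -1152 / 133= -8.66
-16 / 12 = -4 / 3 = -1.33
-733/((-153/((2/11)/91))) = 1466/153153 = 0.01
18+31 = 49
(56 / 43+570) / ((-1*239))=-24566 / 10277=-2.39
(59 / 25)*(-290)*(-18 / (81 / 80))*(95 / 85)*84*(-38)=-43406526.75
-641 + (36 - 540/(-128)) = -19225/32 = -600.78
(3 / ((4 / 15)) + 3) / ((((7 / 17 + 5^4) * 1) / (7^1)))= 2261 / 14176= 0.16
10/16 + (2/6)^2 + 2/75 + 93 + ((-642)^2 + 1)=742065773/1800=412258.76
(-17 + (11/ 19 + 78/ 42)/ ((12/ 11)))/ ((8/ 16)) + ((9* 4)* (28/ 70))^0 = -28.53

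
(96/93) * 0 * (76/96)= 0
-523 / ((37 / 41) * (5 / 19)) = -407417 / 185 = -2202.25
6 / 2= 3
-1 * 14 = -14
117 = 117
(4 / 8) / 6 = 0.08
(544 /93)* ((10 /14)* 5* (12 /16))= 3400 /217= 15.67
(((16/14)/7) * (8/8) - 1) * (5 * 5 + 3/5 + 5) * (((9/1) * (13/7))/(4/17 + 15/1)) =-12476997/444185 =-28.09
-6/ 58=-3/ 29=-0.10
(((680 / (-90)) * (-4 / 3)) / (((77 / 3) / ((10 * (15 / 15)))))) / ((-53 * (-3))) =2720 / 110187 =0.02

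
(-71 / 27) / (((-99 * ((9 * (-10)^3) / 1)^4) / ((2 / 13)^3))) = 71 / 4816250492625000000000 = 0.00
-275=-275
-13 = -13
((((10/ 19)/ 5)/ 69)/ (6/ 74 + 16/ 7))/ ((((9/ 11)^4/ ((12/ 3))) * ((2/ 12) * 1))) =60672304/ 1757567241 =0.03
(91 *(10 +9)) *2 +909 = 4367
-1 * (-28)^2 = -784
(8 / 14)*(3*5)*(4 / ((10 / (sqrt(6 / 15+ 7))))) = 24*sqrt(185) / 35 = 9.33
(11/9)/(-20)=-11/180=-0.06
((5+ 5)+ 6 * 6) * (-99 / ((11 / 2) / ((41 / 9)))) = -3772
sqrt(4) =2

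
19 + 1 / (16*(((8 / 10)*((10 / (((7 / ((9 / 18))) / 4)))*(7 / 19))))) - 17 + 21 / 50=15963 / 6400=2.49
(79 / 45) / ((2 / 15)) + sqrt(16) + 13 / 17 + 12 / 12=1931 / 102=18.93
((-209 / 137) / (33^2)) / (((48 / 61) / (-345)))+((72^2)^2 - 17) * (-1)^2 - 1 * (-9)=5831840140069 / 217008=26873848.61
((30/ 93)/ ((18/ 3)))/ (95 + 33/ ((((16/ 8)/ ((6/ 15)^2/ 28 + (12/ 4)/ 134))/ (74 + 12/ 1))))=117250/ 294147003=0.00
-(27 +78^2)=-6111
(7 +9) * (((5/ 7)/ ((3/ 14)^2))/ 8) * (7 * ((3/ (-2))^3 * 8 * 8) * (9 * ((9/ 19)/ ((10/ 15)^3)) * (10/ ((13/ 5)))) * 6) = -3857868000/ 247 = -15618898.79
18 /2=9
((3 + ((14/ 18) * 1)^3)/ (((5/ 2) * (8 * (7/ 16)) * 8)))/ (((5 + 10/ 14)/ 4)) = 0.03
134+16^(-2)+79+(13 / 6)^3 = 1542587 / 6912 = 223.18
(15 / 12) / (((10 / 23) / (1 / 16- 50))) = -18377 / 128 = -143.57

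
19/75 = 0.25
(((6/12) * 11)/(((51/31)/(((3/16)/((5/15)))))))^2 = 1046529/295936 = 3.54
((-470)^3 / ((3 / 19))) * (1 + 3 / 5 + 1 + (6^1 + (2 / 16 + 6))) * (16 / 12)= -116188319300 / 9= -12909813255.56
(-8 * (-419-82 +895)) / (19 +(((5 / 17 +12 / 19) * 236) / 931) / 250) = -118480922000 / 714228657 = -165.89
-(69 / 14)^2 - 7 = -6133 / 196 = -31.29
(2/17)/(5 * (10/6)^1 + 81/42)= 0.01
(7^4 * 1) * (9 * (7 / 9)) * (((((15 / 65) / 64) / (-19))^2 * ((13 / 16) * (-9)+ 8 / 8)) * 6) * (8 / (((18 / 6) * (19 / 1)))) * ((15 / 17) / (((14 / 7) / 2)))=-229163445 / 80715395072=-0.00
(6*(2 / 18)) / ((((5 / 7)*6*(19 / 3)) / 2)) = 14 / 285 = 0.05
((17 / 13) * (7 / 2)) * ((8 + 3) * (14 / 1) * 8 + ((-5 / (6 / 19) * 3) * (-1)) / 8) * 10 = 11785165 / 208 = 56659.45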